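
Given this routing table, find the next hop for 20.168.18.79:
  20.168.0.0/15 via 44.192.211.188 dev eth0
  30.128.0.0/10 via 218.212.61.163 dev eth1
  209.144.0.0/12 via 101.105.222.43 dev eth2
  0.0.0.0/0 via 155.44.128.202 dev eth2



Longest prefix match for 20.168.18.79:
  /15 20.168.0.0: MATCH
  /10 30.128.0.0: no
  /12 209.144.0.0: no
  /0 0.0.0.0: MATCH
Selected: next-hop 44.192.211.188 via eth0 (matched /15)


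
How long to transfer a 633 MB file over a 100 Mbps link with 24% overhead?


Effective throughput = 100 * (1 - 24/100) = 76 Mbps
File size in Mb = 633 * 8 = 5064 Mb
Time = 5064 / 76
Time = 66.6316 seconds


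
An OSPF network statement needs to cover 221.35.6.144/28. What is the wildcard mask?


Subnet mask: 255.255.255.240
Wildcard = 255.255.255.255 - subnet mask
255 - 255 = 0
255 - 255 = 0
255 - 255 = 0
255 - 240 = 15
Wildcard: 0.0.0.15


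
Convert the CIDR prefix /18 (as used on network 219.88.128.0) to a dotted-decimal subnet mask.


/18 means 18 network bits, 14 host bits
Binary: 11111111111111111100000000000000
Mask: 255.255.192.0


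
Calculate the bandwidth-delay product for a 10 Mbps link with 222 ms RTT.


BDP = bandwidth * RTT
= 10 Mbps * 222 ms
= 10 * 1e6 * 222 / 1000 bits
= 2220000 bits
= 277500 bytes
= 270.9961 KB
BDP = 2220000 bits (277500 bytes)


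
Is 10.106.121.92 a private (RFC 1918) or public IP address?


RFC 1918 private ranges:
  10.0.0.0/8 (10.0.0.0 - 10.255.255.255)
  172.16.0.0/12 (172.16.0.0 - 172.31.255.255)
  192.168.0.0/16 (192.168.0.0 - 192.168.255.255)
Private (in 10.0.0.0/8)


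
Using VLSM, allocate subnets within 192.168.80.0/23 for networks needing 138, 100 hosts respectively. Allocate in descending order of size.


138 hosts -> /24 (254 usable): 192.168.80.0/24
100 hosts -> /25 (126 usable): 192.168.81.0/25
Allocation: 192.168.80.0/24 (138 hosts, 254 usable); 192.168.81.0/25 (100 hosts, 126 usable)


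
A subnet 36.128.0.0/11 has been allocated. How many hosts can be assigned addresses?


Host bits = 32 - 11 = 21
Total addresses = 2^21 = 2097152
Usable = total - 2 (network and broadcast)
Usable hosts: 2097150


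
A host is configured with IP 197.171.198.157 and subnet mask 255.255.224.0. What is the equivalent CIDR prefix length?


Binary: 11111111.11111111.11100000.00000000
Count leading 1s
Prefix: /19


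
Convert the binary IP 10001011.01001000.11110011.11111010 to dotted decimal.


10001011 = 139
01001000 = 72
11110011 = 243
11111010 = 250
IP: 139.72.243.250


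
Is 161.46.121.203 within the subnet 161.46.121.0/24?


Subnet network: 161.46.121.0
Test IP AND mask: 161.46.121.0
Yes, 161.46.121.203 is in 161.46.121.0/24


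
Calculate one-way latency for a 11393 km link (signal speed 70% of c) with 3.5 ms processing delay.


Speed = 0.7 * 3e5 km/s = 210000 km/s
Propagation delay = 11393 / 210000 = 0.0543 s = 54.2524 ms
Processing delay = 3.5 ms
Total one-way latency = 57.7524 ms


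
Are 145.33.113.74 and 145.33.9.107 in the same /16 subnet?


Mask: 255.255.0.0
145.33.113.74 AND mask = 145.33.0.0
145.33.9.107 AND mask = 145.33.0.0
Yes, same subnet (145.33.0.0)


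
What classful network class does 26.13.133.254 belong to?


First octet: 26
Binary: 00011010
0xxxxxxx -> Class A (1-126)
Class A, default mask 255.0.0.0 (/8)


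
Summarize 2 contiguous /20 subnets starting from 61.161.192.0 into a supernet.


Original prefix: /20
Number of subnets: 2 = 2^1
New prefix = 20 - 1 = 19
Supernet: 61.161.192.0/19


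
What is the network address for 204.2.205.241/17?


IP:   11001100.00000010.11001101.11110001
Mask: 11111111.11111111.10000000.00000000
AND operation:
Net:  11001100.00000010.10000000.00000000
Network: 204.2.128.0/17


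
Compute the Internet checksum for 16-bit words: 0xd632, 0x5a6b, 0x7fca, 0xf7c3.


Sum all words (with carry folding):
+ 0xd632 = 0xd632
+ 0x5a6b = 0x309e
+ 0x7fca = 0xb068
+ 0xf7c3 = 0xa82c
One's complement: ~0xa82c
Checksum = 0x57d3


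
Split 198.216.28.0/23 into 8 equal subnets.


New prefix = 23 + 3 = 26
Each subnet has 64 addresses
  198.216.28.0/26
  198.216.28.64/26
  198.216.28.128/26
  198.216.28.192/26
  198.216.29.0/26
  198.216.29.64/26
  198.216.29.128/26
  198.216.29.192/26
Subnets: 198.216.28.0/26, 198.216.28.64/26, 198.216.28.128/26, 198.216.28.192/26, 198.216.29.0/26, 198.216.29.64/26, 198.216.29.128/26, 198.216.29.192/26


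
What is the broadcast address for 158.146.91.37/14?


Network: 158.144.0.0/14
Host bits = 18
Set all host bits to 1:
Broadcast: 158.147.255.255


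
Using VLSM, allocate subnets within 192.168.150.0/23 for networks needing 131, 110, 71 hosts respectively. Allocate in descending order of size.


131 hosts -> /24 (254 usable): 192.168.150.0/24
110 hosts -> /25 (126 usable): 192.168.151.0/25
71 hosts -> /25 (126 usable): 192.168.151.128/25
Allocation: 192.168.150.0/24 (131 hosts, 254 usable); 192.168.151.0/25 (110 hosts, 126 usable); 192.168.151.128/25 (71 hosts, 126 usable)


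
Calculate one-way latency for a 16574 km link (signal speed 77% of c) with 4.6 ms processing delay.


Speed = 0.77 * 3e5 km/s = 231000 km/s
Propagation delay = 16574 / 231000 = 0.0717 s = 71.7489 ms
Processing delay = 4.6 ms
Total one-way latency = 76.3489 ms


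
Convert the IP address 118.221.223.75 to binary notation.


118 = 01110110
221 = 11011101
223 = 11011111
75 = 01001011
Binary: 01110110.11011101.11011111.01001011


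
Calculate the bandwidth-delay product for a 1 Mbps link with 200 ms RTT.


BDP = bandwidth * RTT
= 1 Mbps * 200 ms
= 1 * 1e6 * 200 / 1000 bits
= 200000 bits
= 25000 bytes
= 24.4141 KB
BDP = 200000 bits (25000 bytes)


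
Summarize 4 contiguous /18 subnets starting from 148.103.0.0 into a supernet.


Original prefix: /18
Number of subnets: 4 = 2^2
New prefix = 18 - 2 = 16
Supernet: 148.103.0.0/16


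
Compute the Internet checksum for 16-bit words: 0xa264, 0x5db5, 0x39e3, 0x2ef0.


Sum all words (with carry folding):
+ 0xa264 = 0xa264
+ 0x5db5 = 0x001a
+ 0x39e3 = 0x39fd
+ 0x2ef0 = 0x68ed
One's complement: ~0x68ed
Checksum = 0x9712


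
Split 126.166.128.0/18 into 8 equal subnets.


New prefix = 18 + 3 = 21
Each subnet has 2048 addresses
  126.166.128.0/21
  126.166.136.0/21
  126.166.144.0/21
  126.166.152.0/21
  126.166.160.0/21
  126.166.168.0/21
  126.166.176.0/21
  126.166.184.0/21
Subnets: 126.166.128.0/21, 126.166.136.0/21, 126.166.144.0/21, 126.166.152.0/21, 126.166.160.0/21, 126.166.168.0/21, 126.166.176.0/21, 126.166.184.0/21


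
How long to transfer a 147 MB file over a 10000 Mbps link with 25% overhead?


Effective throughput = 10000 * (1 - 25/100) = 7500 Mbps
File size in Mb = 147 * 8 = 1176 Mb
Time = 1176 / 7500
Time = 0.1568 seconds


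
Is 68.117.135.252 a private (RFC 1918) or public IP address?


RFC 1918 private ranges:
  10.0.0.0/8 (10.0.0.0 - 10.255.255.255)
  172.16.0.0/12 (172.16.0.0 - 172.31.255.255)
  192.168.0.0/16 (192.168.0.0 - 192.168.255.255)
Public (not in any RFC 1918 range)


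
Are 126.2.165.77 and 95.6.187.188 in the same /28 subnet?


Mask: 255.255.255.240
126.2.165.77 AND mask = 126.2.165.64
95.6.187.188 AND mask = 95.6.187.176
No, different subnets (126.2.165.64 vs 95.6.187.176)


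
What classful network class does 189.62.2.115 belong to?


First octet: 189
Binary: 10111101
10xxxxxx -> Class B (128-191)
Class B, default mask 255.255.0.0 (/16)


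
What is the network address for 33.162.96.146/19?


IP:   00100001.10100010.01100000.10010010
Mask: 11111111.11111111.11100000.00000000
AND operation:
Net:  00100001.10100010.01100000.00000000
Network: 33.162.96.0/19


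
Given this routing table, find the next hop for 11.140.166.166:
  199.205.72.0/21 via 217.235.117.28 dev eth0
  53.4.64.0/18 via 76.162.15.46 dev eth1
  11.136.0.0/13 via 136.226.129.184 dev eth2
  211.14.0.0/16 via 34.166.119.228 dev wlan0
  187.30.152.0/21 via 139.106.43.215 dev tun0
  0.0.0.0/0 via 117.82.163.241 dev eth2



Longest prefix match for 11.140.166.166:
  /21 199.205.72.0: no
  /18 53.4.64.0: no
  /13 11.136.0.0: MATCH
  /16 211.14.0.0: no
  /21 187.30.152.0: no
  /0 0.0.0.0: MATCH
Selected: next-hop 136.226.129.184 via eth2 (matched /13)


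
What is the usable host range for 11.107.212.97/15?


Network: 11.106.0.0
Broadcast: 11.107.255.255
First usable = network + 1
Last usable = broadcast - 1
Range: 11.106.0.1 to 11.107.255.254


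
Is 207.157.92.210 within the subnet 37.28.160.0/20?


Subnet network: 37.28.160.0
Test IP AND mask: 207.157.80.0
No, 207.157.92.210 is not in 37.28.160.0/20


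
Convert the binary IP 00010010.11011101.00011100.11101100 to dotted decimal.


00010010 = 18
11011101 = 221
00011100 = 28
11101100 = 236
IP: 18.221.28.236


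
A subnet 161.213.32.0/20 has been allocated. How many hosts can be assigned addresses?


Host bits = 32 - 20 = 12
Total addresses = 2^12 = 4096
Usable = total - 2 (network and broadcast)
Usable hosts: 4094


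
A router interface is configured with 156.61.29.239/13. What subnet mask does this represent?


/13 means 13 network bits, 19 host bits
Binary: 11111111111110000000000000000000
Mask: 255.248.0.0


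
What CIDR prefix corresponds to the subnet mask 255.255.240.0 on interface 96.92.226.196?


Binary: 11111111.11111111.11110000.00000000
Count leading 1s
Prefix: /20


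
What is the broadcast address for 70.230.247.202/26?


Network: 70.230.247.192/26
Host bits = 6
Set all host bits to 1:
Broadcast: 70.230.247.255


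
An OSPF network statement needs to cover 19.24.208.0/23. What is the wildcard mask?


Subnet mask: 255.255.254.0
Wildcard = 255.255.255.255 - subnet mask
255 - 255 = 0
255 - 255 = 0
255 - 254 = 1
255 - 0 = 255
Wildcard: 0.0.1.255


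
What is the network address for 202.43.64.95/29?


IP:   11001010.00101011.01000000.01011111
Mask: 11111111.11111111.11111111.11111000
AND operation:
Net:  11001010.00101011.01000000.01011000
Network: 202.43.64.88/29


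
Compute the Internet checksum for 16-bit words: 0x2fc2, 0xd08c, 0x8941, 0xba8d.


Sum all words (with carry folding):
+ 0x2fc2 = 0x2fc2
+ 0xd08c = 0x004f
+ 0x8941 = 0x8990
+ 0xba8d = 0x441e
One's complement: ~0x441e
Checksum = 0xbbe1


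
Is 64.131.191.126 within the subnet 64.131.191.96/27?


Subnet network: 64.131.191.96
Test IP AND mask: 64.131.191.96
Yes, 64.131.191.126 is in 64.131.191.96/27


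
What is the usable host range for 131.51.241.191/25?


Network: 131.51.241.128
Broadcast: 131.51.241.255
First usable = network + 1
Last usable = broadcast - 1
Range: 131.51.241.129 to 131.51.241.254


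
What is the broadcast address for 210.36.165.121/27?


Network: 210.36.165.96/27
Host bits = 5
Set all host bits to 1:
Broadcast: 210.36.165.127


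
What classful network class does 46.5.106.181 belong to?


First octet: 46
Binary: 00101110
0xxxxxxx -> Class A (1-126)
Class A, default mask 255.0.0.0 (/8)


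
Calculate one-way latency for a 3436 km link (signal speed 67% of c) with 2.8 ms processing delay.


Speed = 0.67 * 3e5 km/s = 201000 km/s
Propagation delay = 3436 / 201000 = 0.0171 s = 17.0945 ms
Processing delay = 2.8 ms
Total one-way latency = 19.8945 ms


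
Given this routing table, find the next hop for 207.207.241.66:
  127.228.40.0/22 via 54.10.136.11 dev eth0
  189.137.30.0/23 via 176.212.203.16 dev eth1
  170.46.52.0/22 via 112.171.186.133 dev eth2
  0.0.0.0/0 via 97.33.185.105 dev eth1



Longest prefix match for 207.207.241.66:
  /22 127.228.40.0: no
  /23 189.137.30.0: no
  /22 170.46.52.0: no
  /0 0.0.0.0: MATCH
Selected: next-hop 97.33.185.105 via eth1 (matched /0)


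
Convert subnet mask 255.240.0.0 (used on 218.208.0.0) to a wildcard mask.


Subnet mask: 255.240.0.0
Wildcard = 255.255.255.255 - subnet mask
255 - 255 = 0
255 - 240 = 15
255 - 0 = 255
255 - 0 = 255
Wildcard: 0.15.255.255


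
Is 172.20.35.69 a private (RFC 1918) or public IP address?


RFC 1918 private ranges:
  10.0.0.0/8 (10.0.0.0 - 10.255.255.255)
  172.16.0.0/12 (172.16.0.0 - 172.31.255.255)
  192.168.0.0/16 (192.168.0.0 - 192.168.255.255)
Private (in 172.16.0.0/12)


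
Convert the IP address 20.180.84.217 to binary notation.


20 = 00010100
180 = 10110100
84 = 01010100
217 = 11011001
Binary: 00010100.10110100.01010100.11011001


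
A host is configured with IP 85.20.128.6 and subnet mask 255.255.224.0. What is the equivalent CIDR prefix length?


Binary: 11111111.11111111.11100000.00000000
Count leading 1s
Prefix: /19


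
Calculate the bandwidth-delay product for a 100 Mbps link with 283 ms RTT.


BDP = bandwidth * RTT
= 100 Mbps * 283 ms
= 100 * 1e6 * 283 / 1000 bits
= 28300000 bits
= 3537500 bytes
= 3454.5898 KB
BDP = 28300000 bits (3537500 bytes)


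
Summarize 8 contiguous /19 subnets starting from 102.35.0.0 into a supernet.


Original prefix: /19
Number of subnets: 8 = 2^3
New prefix = 19 - 3 = 16
Supernet: 102.35.0.0/16


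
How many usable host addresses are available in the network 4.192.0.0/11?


Host bits = 32 - 11 = 21
Total addresses = 2^21 = 2097152
Usable = total - 2 (network and broadcast)
Usable hosts: 2097150


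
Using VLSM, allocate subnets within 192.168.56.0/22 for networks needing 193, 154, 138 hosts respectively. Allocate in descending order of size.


193 hosts -> /24 (254 usable): 192.168.56.0/24
154 hosts -> /24 (254 usable): 192.168.57.0/24
138 hosts -> /24 (254 usable): 192.168.58.0/24
Allocation: 192.168.56.0/24 (193 hosts, 254 usable); 192.168.57.0/24 (154 hosts, 254 usable); 192.168.58.0/24 (138 hosts, 254 usable)


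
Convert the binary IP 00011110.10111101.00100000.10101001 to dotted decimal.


00011110 = 30
10111101 = 189
00100000 = 32
10101001 = 169
IP: 30.189.32.169


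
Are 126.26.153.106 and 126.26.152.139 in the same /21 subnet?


Mask: 255.255.248.0
126.26.153.106 AND mask = 126.26.152.0
126.26.152.139 AND mask = 126.26.152.0
Yes, same subnet (126.26.152.0)


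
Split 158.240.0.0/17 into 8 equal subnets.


New prefix = 17 + 3 = 20
Each subnet has 4096 addresses
  158.240.0.0/20
  158.240.16.0/20
  158.240.32.0/20
  158.240.48.0/20
  158.240.64.0/20
  158.240.80.0/20
  158.240.96.0/20
  158.240.112.0/20
Subnets: 158.240.0.0/20, 158.240.16.0/20, 158.240.32.0/20, 158.240.48.0/20, 158.240.64.0/20, 158.240.80.0/20, 158.240.96.0/20, 158.240.112.0/20


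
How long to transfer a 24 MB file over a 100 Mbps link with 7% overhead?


Effective throughput = 100 * (1 - 7/100) = 93 Mbps
File size in Mb = 24 * 8 = 192 Mb
Time = 192 / 93
Time = 2.0645 seconds


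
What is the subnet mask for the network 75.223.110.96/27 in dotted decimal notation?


/27 means 27 network bits, 5 host bits
Binary: 11111111111111111111111111100000
Mask: 255.255.255.224


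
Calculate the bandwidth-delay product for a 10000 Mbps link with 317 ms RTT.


BDP = bandwidth * RTT
= 10000 Mbps * 317 ms
= 10000 * 1e6 * 317 / 1000 bits
= 3170000000 bits
= 396250000 bytes
= 386962.8906 KB
BDP = 3170000000 bits (396250000 bytes)


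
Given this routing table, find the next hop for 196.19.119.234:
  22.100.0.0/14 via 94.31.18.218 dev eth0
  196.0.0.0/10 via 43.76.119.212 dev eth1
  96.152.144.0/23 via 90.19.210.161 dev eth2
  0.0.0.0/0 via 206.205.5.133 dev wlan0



Longest prefix match for 196.19.119.234:
  /14 22.100.0.0: no
  /10 196.0.0.0: MATCH
  /23 96.152.144.0: no
  /0 0.0.0.0: MATCH
Selected: next-hop 43.76.119.212 via eth1 (matched /10)


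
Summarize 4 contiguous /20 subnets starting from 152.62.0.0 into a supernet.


Original prefix: /20
Number of subnets: 4 = 2^2
New prefix = 20 - 2 = 18
Supernet: 152.62.0.0/18


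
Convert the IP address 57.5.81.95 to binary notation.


57 = 00111001
5 = 00000101
81 = 01010001
95 = 01011111
Binary: 00111001.00000101.01010001.01011111


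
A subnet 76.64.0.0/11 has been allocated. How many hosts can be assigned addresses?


Host bits = 32 - 11 = 21
Total addresses = 2^21 = 2097152
Usable = total - 2 (network and broadcast)
Usable hosts: 2097150


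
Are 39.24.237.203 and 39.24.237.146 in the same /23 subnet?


Mask: 255.255.254.0
39.24.237.203 AND mask = 39.24.236.0
39.24.237.146 AND mask = 39.24.236.0
Yes, same subnet (39.24.236.0)


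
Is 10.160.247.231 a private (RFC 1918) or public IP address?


RFC 1918 private ranges:
  10.0.0.0/8 (10.0.0.0 - 10.255.255.255)
  172.16.0.0/12 (172.16.0.0 - 172.31.255.255)
  192.168.0.0/16 (192.168.0.0 - 192.168.255.255)
Private (in 10.0.0.0/8)


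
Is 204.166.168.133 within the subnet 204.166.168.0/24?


Subnet network: 204.166.168.0
Test IP AND mask: 204.166.168.0
Yes, 204.166.168.133 is in 204.166.168.0/24


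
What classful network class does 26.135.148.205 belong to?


First octet: 26
Binary: 00011010
0xxxxxxx -> Class A (1-126)
Class A, default mask 255.0.0.0 (/8)


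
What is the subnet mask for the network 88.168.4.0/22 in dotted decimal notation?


/22 means 22 network bits, 10 host bits
Binary: 11111111111111111111110000000000
Mask: 255.255.252.0


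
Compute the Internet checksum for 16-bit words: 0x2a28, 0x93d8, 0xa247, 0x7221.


Sum all words (with carry folding):
+ 0x2a28 = 0x2a28
+ 0x93d8 = 0xbe00
+ 0xa247 = 0x6048
+ 0x7221 = 0xd269
One's complement: ~0xd269
Checksum = 0x2d96


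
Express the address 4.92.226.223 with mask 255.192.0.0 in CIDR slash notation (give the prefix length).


Binary: 11111111.11000000.00000000.00000000
Count leading 1s
Prefix: /10


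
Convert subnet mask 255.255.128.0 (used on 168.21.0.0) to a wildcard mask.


Subnet mask: 255.255.128.0
Wildcard = 255.255.255.255 - subnet mask
255 - 255 = 0
255 - 255 = 0
255 - 128 = 127
255 - 0 = 255
Wildcard: 0.0.127.255


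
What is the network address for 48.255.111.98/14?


IP:   00110000.11111111.01101111.01100010
Mask: 11111111.11111100.00000000.00000000
AND operation:
Net:  00110000.11111100.00000000.00000000
Network: 48.252.0.0/14


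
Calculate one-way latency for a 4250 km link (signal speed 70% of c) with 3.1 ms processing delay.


Speed = 0.7 * 3e5 km/s = 210000 km/s
Propagation delay = 4250 / 210000 = 0.0202 s = 20.2381 ms
Processing delay = 3.1 ms
Total one-way latency = 23.3381 ms


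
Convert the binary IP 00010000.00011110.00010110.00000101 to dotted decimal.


00010000 = 16
00011110 = 30
00010110 = 22
00000101 = 5
IP: 16.30.22.5


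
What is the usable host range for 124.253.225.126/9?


Network: 124.128.0.0
Broadcast: 124.255.255.255
First usable = network + 1
Last usable = broadcast - 1
Range: 124.128.0.1 to 124.255.255.254


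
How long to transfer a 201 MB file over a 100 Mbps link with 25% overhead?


Effective throughput = 100 * (1 - 25/100) = 75 Mbps
File size in Mb = 201 * 8 = 1608 Mb
Time = 1608 / 75
Time = 21.44 seconds


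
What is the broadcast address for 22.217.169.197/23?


Network: 22.217.168.0/23
Host bits = 9
Set all host bits to 1:
Broadcast: 22.217.169.255


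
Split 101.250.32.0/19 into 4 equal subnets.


New prefix = 19 + 2 = 21
Each subnet has 2048 addresses
  101.250.32.0/21
  101.250.40.0/21
  101.250.48.0/21
  101.250.56.0/21
Subnets: 101.250.32.0/21, 101.250.40.0/21, 101.250.48.0/21, 101.250.56.0/21


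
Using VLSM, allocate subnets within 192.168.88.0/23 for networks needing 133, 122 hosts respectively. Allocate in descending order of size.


133 hosts -> /24 (254 usable): 192.168.88.0/24
122 hosts -> /25 (126 usable): 192.168.89.0/25
Allocation: 192.168.88.0/24 (133 hosts, 254 usable); 192.168.89.0/25 (122 hosts, 126 usable)


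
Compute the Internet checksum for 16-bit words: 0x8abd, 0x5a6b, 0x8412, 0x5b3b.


Sum all words (with carry folding):
+ 0x8abd = 0x8abd
+ 0x5a6b = 0xe528
+ 0x8412 = 0x693b
+ 0x5b3b = 0xc476
One's complement: ~0xc476
Checksum = 0x3b89


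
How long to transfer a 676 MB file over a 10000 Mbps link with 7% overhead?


Effective throughput = 10000 * (1 - 7/100) = 9300 Mbps
File size in Mb = 676 * 8 = 5408 Mb
Time = 5408 / 9300
Time = 0.5815 seconds


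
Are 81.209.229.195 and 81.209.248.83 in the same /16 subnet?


Mask: 255.255.0.0
81.209.229.195 AND mask = 81.209.0.0
81.209.248.83 AND mask = 81.209.0.0
Yes, same subnet (81.209.0.0)


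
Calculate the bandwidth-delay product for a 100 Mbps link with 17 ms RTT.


BDP = bandwidth * RTT
= 100 Mbps * 17 ms
= 100 * 1e6 * 17 / 1000 bits
= 1700000 bits
= 212500 bytes
= 207.5195 KB
BDP = 1700000 bits (212500 bytes)


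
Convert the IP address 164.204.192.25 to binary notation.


164 = 10100100
204 = 11001100
192 = 11000000
25 = 00011001
Binary: 10100100.11001100.11000000.00011001


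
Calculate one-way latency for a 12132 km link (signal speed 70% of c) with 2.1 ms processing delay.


Speed = 0.7 * 3e5 km/s = 210000 km/s
Propagation delay = 12132 / 210000 = 0.0578 s = 57.7714 ms
Processing delay = 2.1 ms
Total one-way latency = 59.8714 ms


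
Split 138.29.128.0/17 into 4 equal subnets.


New prefix = 17 + 2 = 19
Each subnet has 8192 addresses
  138.29.128.0/19
  138.29.160.0/19
  138.29.192.0/19
  138.29.224.0/19
Subnets: 138.29.128.0/19, 138.29.160.0/19, 138.29.192.0/19, 138.29.224.0/19


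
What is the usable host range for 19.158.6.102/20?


Network: 19.158.0.0
Broadcast: 19.158.15.255
First usable = network + 1
Last usable = broadcast - 1
Range: 19.158.0.1 to 19.158.15.254


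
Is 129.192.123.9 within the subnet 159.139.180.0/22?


Subnet network: 159.139.180.0
Test IP AND mask: 129.192.120.0
No, 129.192.123.9 is not in 159.139.180.0/22


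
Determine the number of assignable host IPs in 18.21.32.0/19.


Host bits = 32 - 19 = 13
Total addresses = 2^13 = 8192
Usable = total - 2 (network and broadcast)
Usable hosts: 8190


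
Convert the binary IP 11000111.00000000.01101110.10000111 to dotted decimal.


11000111 = 199
00000000 = 0
01101110 = 110
10000111 = 135
IP: 199.0.110.135


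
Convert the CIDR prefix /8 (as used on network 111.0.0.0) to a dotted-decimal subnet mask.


/8 means 8 network bits, 24 host bits
Binary: 11111111000000000000000000000000
Mask: 255.0.0.0


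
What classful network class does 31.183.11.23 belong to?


First octet: 31
Binary: 00011111
0xxxxxxx -> Class A (1-126)
Class A, default mask 255.0.0.0 (/8)


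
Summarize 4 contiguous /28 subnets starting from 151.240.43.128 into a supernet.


Original prefix: /28
Number of subnets: 4 = 2^2
New prefix = 28 - 2 = 26
Supernet: 151.240.43.128/26


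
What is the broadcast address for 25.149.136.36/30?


Network: 25.149.136.36/30
Host bits = 2
Set all host bits to 1:
Broadcast: 25.149.136.39


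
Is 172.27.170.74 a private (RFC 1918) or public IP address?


RFC 1918 private ranges:
  10.0.0.0/8 (10.0.0.0 - 10.255.255.255)
  172.16.0.0/12 (172.16.0.0 - 172.31.255.255)
  192.168.0.0/16 (192.168.0.0 - 192.168.255.255)
Private (in 172.16.0.0/12)


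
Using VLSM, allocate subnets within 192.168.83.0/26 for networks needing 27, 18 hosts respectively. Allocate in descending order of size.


27 hosts -> /27 (30 usable): 192.168.83.0/27
18 hosts -> /27 (30 usable): 192.168.83.32/27
Allocation: 192.168.83.0/27 (27 hosts, 30 usable); 192.168.83.32/27 (18 hosts, 30 usable)


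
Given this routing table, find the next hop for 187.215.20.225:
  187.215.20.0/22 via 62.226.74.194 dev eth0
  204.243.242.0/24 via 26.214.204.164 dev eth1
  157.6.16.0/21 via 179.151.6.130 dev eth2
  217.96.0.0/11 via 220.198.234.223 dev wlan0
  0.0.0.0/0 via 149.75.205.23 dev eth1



Longest prefix match for 187.215.20.225:
  /22 187.215.20.0: MATCH
  /24 204.243.242.0: no
  /21 157.6.16.0: no
  /11 217.96.0.0: no
  /0 0.0.0.0: MATCH
Selected: next-hop 62.226.74.194 via eth0 (matched /22)


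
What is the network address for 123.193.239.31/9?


IP:   01111011.11000001.11101111.00011111
Mask: 11111111.10000000.00000000.00000000
AND operation:
Net:  01111011.10000000.00000000.00000000
Network: 123.128.0.0/9


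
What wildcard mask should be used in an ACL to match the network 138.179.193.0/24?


Subnet mask: 255.255.255.0
Wildcard = 255.255.255.255 - subnet mask
255 - 255 = 0
255 - 255 = 0
255 - 255 = 0
255 - 0 = 255
Wildcard: 0.0.0.255


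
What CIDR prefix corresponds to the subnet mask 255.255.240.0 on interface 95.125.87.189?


Binary: 11111111.11111111.11110000.00000000
Count leading 1s
Prefix: /20


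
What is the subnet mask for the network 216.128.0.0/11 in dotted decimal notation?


/11 means 11 network bits, 21 host bits
Binary: 11111111111000000000000000000000
Mask: 255.224.0.0


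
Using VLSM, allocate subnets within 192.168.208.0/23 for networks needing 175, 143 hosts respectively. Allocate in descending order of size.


175 hosts -> /24 (254 usable): 192.168.208.0/24
143 hosts -> /24 (254 usable): 192.168.209.0/24
Allocation: 192.168.208.0/24 (175 hosts, 254 usable); 192.168.209.0/24 (143 hosts, 254 usable)


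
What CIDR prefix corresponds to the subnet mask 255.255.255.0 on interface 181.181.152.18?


Binary: 11111111.11111111.11111111.00000000
Count leading 1s
Prefix: /24


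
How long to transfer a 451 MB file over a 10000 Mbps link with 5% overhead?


Effective throughput = 10000 * (1 - 5/100) = 9500 Mbps
File size in Mb = 451 * 8 = 3608 Mb
Time = 3608 / 9500
Time = 0.3798 seconds


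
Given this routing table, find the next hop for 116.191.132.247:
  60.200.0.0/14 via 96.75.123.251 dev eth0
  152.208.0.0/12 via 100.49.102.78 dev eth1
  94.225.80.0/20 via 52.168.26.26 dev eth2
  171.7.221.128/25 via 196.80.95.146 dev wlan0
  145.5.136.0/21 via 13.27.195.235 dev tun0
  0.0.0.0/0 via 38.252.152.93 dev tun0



Longest prefix match for 116.191.132.247:
  /14 60.200.0.0: no
  /12 152.208.0.0: no
  /20 94.225.80.0: no
  /25 171.7.221.128: no
  /21 145.5.136.0: no
  /0 0.0.0.0: MATCH
Selected: next-hop 38.252.152.93 via tun0 (matched /0)


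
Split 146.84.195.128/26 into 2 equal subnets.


New prefix = 26 + 1 = 27
Each subnet has 32 addresses
  146.84.195.128/27
  146.84.195.160/27
Subnets: 146.84.195.128/27, 146.84.195.160/27


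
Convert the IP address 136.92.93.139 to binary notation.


136 = 10001000
92 = 01011100
93 = 01011101
139 = 10001011
Binary: 10001000.01011100.01011101.10001011


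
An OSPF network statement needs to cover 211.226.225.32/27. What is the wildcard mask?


Subnet mask: 255.255.255.224
Wildcard = 255.255.255.255 - subnet mask
255 - 255 = 0
255 - 255 = 0
255 - 255 = 0
255 - 224 = 31
Wildcard: 0.0.0.31


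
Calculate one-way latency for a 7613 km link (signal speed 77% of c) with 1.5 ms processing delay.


Speed = 0.77 * 3e5 km/s = 231000 km/s
Propagation delay = 7613 / 231000 = 0.033 s = 32.9567 ms
Processing delay = 1.5 ms
Total one-way latency = 34.4567 ms


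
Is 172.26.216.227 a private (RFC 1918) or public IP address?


RFC 1918 private ranges:
  10.0.0.0/8 (10.0.0.0 - 10.255.255.255)
  172.16.0.0/12 (172.16.0.0 - 172.31.255.255)
  192.168.0.0/16 (192.168.0.0 - 192.168.255.255)
Private (in 172.16.0.0/12)


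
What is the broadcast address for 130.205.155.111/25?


Network: 130.205.155.0/25
Host bits = 7
Set all host bits to 1:
Broadcast: 130.205.155.127


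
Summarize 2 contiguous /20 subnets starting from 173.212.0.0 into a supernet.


Original prefix: /20
Number of subnets: 2 = 2^1
New prefix = 20 - 1 = 19
Supernet: 173.212.0.0/19


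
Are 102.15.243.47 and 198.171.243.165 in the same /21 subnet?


Mask: 255.255.248.0
102.15.243.47 AND mask = 102.15.240.0
198.171.243.165 AND mask = 198.171.240.0
No, different subnets (102.15.240.0 vs 198.171.240.0)


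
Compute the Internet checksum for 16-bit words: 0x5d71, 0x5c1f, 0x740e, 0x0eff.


Sum all words (with carry folding):
+ 0x5d71 = 0x5d71
+ 0x5c1f = 0xb990
+ 0x740e = 0x2d9f
+ 0x0eff = 0x3c9e
One's complement: ~0x3c9e
Checksum = 0xc361


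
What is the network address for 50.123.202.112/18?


IP:   00110010.01111011.11001010.01110000
Mask: 11111111.11111111.11000000.00000000
AND operation:
Net:  00110010.01111011.11000000.00000000
Network: 50.123.192.0/18


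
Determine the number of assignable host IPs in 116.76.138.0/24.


Host bits = 32 - 24 = 8
Total addresses = 2^8 = 256
Usable = total - 2 (network and broadcast)
Usable hosts: 254


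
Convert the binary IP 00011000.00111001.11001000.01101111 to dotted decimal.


00011000 = 24
00111001 = 57
11001000 = 200
01101111 = 111
IP: 24.57.200.111


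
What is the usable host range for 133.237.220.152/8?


Network: 133.0.0.0
Broadcast: 133.255.255.255
First usable = network + 1
Last usable = broadcast - 1
Range: 133.0.0.1 to 133.255.255.254


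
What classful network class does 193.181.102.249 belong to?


First octet: 193
Binary: 11000001
110xxxxx -> Class C (192-223)
Class C, default mask 255.255.255.0 (/24)


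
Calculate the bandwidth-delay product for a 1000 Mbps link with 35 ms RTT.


BDP = bandwidth * RTT
= 1000 Mbps * 35 ms
= 1000 * 1e6 * 35 / 1000 bits
= 35000000 bits
= 4375000 bytes
= 4272.4609 KB
BDP = 35000000 bits (4375000 bytes)


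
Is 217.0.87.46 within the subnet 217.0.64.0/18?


Subnet network: 217.0.64.0
Test IP AND mask: 217.0.64.0
Yes, 217.0.87.46 is in 217.0.64.0/18


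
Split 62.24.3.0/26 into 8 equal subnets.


New prefix = 26 + 3 = 29
Each subnet has 8 addresses
  62.24.3.0/29
  62.24.3.8/29
  62.24.3.16/29
  62.24.3.24/29
  62.24.3.32/29
  62.24.3.40/29
  62.24.3.48/29
  62.24.3.56/29
Subnets: 62.24.3.0/29, 62.24.3.8/29, 62.24.3.16/29, 62.24.3.24/29, 62.24.3.32/29, 62.24.3.40/29, 62.24.3.48/29, 62.24.3.56/29


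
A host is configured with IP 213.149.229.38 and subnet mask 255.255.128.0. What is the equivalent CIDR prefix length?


Binary: 11111111.11111111.10000000.00000000
Count leading 1s
Prefix: /17


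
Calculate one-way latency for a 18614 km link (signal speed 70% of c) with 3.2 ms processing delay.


Speed = 0.7 * 3e5 km/s = 210000 km/s
Propagation delay = 18614 / 210000 = 0.0886 s = 88.6381 ms
Processing delay = 3.2 ms
Total one-way latency = 91.8381 ms


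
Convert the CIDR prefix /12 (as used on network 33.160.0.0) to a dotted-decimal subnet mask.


/12 means 12 network bits, 20 host bits
Binary: 11111111111100000000000000000000
Mask: 255.240.0.0


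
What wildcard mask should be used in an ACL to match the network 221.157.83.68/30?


Subnet mask: 255.255.255.252
Wildcard = 255.255.255.255 - subnet mask
255 - 255 = 0
255 - 255 = 0
255 - 255 = 0
255 - 252 = 3
Wildcard: 0.0.0.3


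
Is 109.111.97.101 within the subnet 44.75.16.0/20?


Subnet network: 44.75.16.0
Test IP AND mask: 109.111.96.0
No, 109.111.97.101 is not in 44.75.16.0/20


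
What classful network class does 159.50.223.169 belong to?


First octet: 159
Binary: 10011111
10xxxxxx -> Class B (128-191)
Class B, default mask 255.255.0.0 (/16)


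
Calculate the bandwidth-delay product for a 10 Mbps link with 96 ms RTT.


BDP = bandwidth * RTT
= 10 Mbps * 96 ms
= 10 * 1e6 * 96 / 1000 bits
= 960000 bits
= 120000 bytes
= 117.1875 KB
BDP = 960000 bits (120000 bytes)


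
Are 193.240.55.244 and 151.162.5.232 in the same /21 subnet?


Mask: 255.255.248.0
193.240.55.244 AND mask = 193.240.48.0
151.162.5.232 AND mask = 151.162.0.0
No, different subnets (193.240.48.0 vs 151.162.0.0)


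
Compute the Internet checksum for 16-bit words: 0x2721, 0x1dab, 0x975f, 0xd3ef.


Sum all words (with carry folding):
+ 0x2721 = 0x2721
+ 0x1dab = 0x44cc
+ 0x975f = 0xdc2b
+ 0xd3ef = 0xb01b
One's complement: ~0xb01b
Checksum = 0x4fe4


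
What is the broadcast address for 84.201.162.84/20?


Network: 84.201.160.0/20
Host bits = 12
Set all host bits to 1:
Broadcast: 84.201.175.255


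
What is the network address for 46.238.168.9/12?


IP:   00101110.11101110.10101000.00001001
Mask: 11111111.11110000.00000000.00000000
AND operation:
Net:  00101110.11100000.00000000.00000000
Network: 46.224.0.0/12


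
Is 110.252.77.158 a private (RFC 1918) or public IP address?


RFC 1918 private ranges:
  10.0.0.0/8 (10.0.0.0 - 10.255.255.255)
  172.16.0.0/12 (172.16.0.0 - 172.31.255.255)
  192.168.0.0/16 (192.168.0.0 - 192.168.255.255)
Public (not in any RFC 1918 range)


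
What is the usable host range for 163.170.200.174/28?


Network: 163.170.200.160
Broadcast: 163.170.200.175
First usable = network + 1
Last usable = broadcast - 1
Range: 163.170.200.161 to 163.170.200.174


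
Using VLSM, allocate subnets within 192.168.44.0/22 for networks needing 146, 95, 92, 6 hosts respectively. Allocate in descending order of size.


146 hosts -> /24 (254 usable): 192.168.44.0/24
95 hosts -> /25 (126 usable): 192.168.45.0/25
92 hosts -> /25 (126 usable): 192.168.45.128/25
6 hosts -> /29 (6 usable): 192.168.46.0/29
Allocation: 192.168.44.0/24 (146 hosts, 254 usable); 192.168.45.0/25 (95 hosts, 126 usable); 192.168.45.128/25 (92 hosts, 126 usable); 192.168.46.0/29 (6 hosts, 6 usable)


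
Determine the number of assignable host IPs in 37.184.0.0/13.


Host bits = 32 - 13 = 19
Total addresses = 2^19 = 524288
Usable = total - 2 (network and broadcast)
Usable hosts: 524286


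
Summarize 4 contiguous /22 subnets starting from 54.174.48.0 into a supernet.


Original prefix: /22
Number of subnets: 4 = 2^2
New prefix = 22 - 2 = 20
Supernet: 54.174.48.0/20


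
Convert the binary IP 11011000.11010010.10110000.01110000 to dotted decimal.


11011000 = 216
11010010 = 210
10110000 = 176
01110000 = 112
IP: 216.210.176.112


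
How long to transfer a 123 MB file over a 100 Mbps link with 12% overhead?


Effective throughput = 100 * (1 - 12/100) = 88 Mbps
File size in Mb = 123 * 8 = 984 Mb
Time = 984 / 88
Time = 11.1818 seconds


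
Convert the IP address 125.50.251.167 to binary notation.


125 = 01111101
50 = 00110010
251 = 11111011
167 = 10100111
Binary: 01111101.00110010.11111011.10100111


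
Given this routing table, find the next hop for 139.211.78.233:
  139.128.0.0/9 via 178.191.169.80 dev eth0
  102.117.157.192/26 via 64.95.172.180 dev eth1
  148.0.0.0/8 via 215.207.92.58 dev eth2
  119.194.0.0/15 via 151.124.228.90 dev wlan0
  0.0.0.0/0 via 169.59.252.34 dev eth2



Longest prefix match for 139.211.78.233:
  /9 139.128.0.0: MATCH
  /26 102.117.157.192: no
  /8 148.0.0.0: no
  /15 119.194.0.0: no
  /0 0.0.0.0: MATCH
Selected: next-hop 178.191.169.80 via eth0 (matched /9)


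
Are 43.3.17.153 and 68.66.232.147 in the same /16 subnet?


Mask: 255.255.0.0
43.3.17.153 AND mask = 43.3.0.0
68.66.232.147 AND mask = 68.66.0.0
No, different subnets (43.3.0.0 vs 68.66.0.0)


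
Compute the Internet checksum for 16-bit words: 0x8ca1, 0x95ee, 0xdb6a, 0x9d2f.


Sum all words (with carry folding):
+ 0x8ca1 = 0x8ca1
+ 0x95ee = 0x2290
+ 0xdb6a = 0xfdfa
+ 0x9d2f = 0x9b2a
One's complement: ~0x9b2a
Checksum = 0x64d5


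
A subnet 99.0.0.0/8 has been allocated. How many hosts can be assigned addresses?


Host bits = 32 - 8 = 24
Total addresses = 2^24 = 16777216
Usable = total - 2 (network and broadcast)
Usable hosts: 16777214


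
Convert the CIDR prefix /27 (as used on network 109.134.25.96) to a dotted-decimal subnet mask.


/27 means 27 network bits, 5 host bits
Binary: 11111111111111111111111111100000
Mask: 255.255.255.224


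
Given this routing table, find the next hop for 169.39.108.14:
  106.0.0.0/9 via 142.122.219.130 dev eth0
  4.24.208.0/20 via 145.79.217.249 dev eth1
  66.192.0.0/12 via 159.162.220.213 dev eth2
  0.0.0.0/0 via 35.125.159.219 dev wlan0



Longest prefix match for 169.39.108.14:
  /9 106.0.0.0: no
  /20 4.24.208.0: no
  /12 66.192.0.0: no
  /0 0.0.0.0: MATCH
Selected: next-hop 35.125.159.219 via wlan0 (matched /0)


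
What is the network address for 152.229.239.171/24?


IP:   10011000.11100101.11101111.10101011
Mask: 11111111.11111111.11111111.00000000
AND operation:
Net:  10011000.11100101.11101111.00000000
Network: 152.229.239.0/24


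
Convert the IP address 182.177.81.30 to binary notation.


182 = 10110110
177 = 10110001
81 = 01010001
30 = 00011110
Binary: 10110110.10110001.01010001.00011110


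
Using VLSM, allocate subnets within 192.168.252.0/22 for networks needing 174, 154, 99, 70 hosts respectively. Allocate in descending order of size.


174 hosts -> /24 (254 usable): 192.168.252.0/24
154 hosts -> /24 (254 usable): 192.168.253.0/24
99 hosts -> /25 (126 usable): 192.168.254.0/25
70 hosts -> /25 (126 usable): 192.168.254.128/25
Allocation: 192.168.252.0/24 (174 hosts, 254 usable); 192.168.253.0/24 (154 hosts, 254 usable); 192.168.254.0/25 (99 hosts, 126 usable); 192.168.254.128/25 (70 hosts, 126 usable)


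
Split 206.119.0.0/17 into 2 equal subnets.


New prefix = 17 + 1 = 18
Each subnet has 16384 addresses
  206.119.0.0/18
  206.119.64.0/18
Subnets: 206.119.0.0/18, 206.119.64.0/18


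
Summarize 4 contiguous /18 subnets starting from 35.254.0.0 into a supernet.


Original prefix: /18
Number of subnets: 4 = 2^2
New prefix = 18 - 2 = 16
Supernet: 35.254.0.0/16


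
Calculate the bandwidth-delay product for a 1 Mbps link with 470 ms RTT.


BDP = bandwidth * RTT
= 1 Mbps * 470 ms
= 1 * 1e6 * 470 / 1000 bits
= 470000 bits
= 58750 bytes
= 57.373 KB
BDP = 470000 bits (58750 bytes)


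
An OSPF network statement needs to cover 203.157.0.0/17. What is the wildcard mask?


Subnet mask: 255.255.128.0
Wildcard = 255.255.255.255 - subnet mask
255 - 255 = 0
255 - 255 = 0
255 - 128 = 127
255 - 0 = 255
Wildcard: 0.0.127.255


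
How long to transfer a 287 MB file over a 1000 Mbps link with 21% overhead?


Effective throughput = 1000 * (1 - 21/100) = 790 Mbps
File size in Mb = 287 * 8 = 2296 Mb
Time = 2296 / 790
Time = 2.9063 seconds


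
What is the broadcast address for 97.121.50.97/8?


Network: 97.0.0.0/8
Host bits = 24
Set all host bits to 1:
Broadcast: 97.255.255.255


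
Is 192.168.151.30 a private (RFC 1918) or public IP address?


RFC 1918 private ranges:
  10.0.0.0/8 (10.0.0.0 - 10.255.255.255)
  172.16.0.0/12 (172.16.0.0 - 172.31.255.255)
  192.168.0.0/16 (192.168.0.0 - 192.168.255.255)
Private (in 192.168.0.0/16)


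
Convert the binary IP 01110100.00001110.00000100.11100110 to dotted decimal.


01110100 = 116
00001110 = 14
00000100 = 4
11100110 = 230
IP: 116.14.4.230


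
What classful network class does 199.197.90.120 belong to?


First octet: 199
Binary: 11000111
110xxxxx -> Class C (192-223)
Class C, default mask 255.255.255.0 (/24)


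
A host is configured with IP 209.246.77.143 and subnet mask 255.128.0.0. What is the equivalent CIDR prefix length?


Binary: 11111111.10000000.00000000.00000000
Count leading 1s
Prefix: /9


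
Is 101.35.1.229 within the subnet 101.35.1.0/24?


Subnet network: 101.35.1.0
Test IP AND mask: 101.35.1.0
Yes, 101.35.1.229 is in 101.35.1.0/24


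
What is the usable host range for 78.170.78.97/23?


Network: 78.170.78.0
Broadcast: 78.170.79.255
First usable = network + 1
Last usable = broadcast - 1
Range: 78.170.78.1 to 78.170.79.254


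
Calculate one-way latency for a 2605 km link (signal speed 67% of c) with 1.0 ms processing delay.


Speed = 0.67 * 3e5 km/s = 201000 km/s
Propagation delay = 2605 / 201000 = 0.013 s = 12.9602 ms
Processing delay = 1.0 ms
Total one-way latency = 13.9602 ms


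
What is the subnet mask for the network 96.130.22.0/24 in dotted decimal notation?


/24 means 24 network bits, 8 host bits
Binary: 11111111111111111111111100000000
Mask: 255.255.255.0


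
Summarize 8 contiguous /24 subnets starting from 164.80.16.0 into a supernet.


Original prefix: /24
Number of subnets: 8 = 2^3
New prefix = 24 - 3 = 21
Supernet: 164.80.16.0/21


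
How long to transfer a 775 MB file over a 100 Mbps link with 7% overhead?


Effective throughput = 100 * (1 - 7/100) = 93 Mbps
File size in Mb = 775 * 8 = 6200 Mb
Time = 6200 / 93
Time = 66.6667 seconds


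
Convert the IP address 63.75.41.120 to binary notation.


63 = 00111111
75 = 01001011
41 = 00101001
120 = 01111000
Binary: 00111111.01001011.00101001.01111000
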